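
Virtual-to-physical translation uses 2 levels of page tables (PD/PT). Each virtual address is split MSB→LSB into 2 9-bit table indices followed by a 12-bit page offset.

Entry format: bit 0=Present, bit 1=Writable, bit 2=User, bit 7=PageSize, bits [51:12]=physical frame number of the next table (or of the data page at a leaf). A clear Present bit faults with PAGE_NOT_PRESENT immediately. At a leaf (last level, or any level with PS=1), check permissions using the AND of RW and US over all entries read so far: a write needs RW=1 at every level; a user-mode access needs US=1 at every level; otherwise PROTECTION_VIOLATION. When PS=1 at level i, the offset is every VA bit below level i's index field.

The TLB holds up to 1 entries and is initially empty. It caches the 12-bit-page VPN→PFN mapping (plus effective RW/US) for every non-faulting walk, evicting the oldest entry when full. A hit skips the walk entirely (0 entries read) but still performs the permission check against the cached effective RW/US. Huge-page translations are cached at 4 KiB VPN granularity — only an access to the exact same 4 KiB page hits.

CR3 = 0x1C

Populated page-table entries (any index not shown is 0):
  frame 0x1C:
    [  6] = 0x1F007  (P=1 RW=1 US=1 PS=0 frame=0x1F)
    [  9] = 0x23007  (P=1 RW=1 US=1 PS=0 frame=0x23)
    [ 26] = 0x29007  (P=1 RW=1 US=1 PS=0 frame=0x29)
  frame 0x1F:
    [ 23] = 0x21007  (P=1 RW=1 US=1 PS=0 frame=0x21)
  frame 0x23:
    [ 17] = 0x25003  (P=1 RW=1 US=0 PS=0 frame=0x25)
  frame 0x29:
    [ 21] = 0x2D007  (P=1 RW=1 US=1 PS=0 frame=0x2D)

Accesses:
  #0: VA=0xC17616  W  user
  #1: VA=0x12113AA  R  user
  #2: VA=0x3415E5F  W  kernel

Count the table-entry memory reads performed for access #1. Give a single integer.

Walk each access:
#0 VA=0xC17616 (w,user):
  [0] read 0x1C idx=6: raw=0x1F007 flags P=1 W=1 U=1 S=0
  [1] read 0x1F idx=23: raw=0x21007 flags P=1 W=1 U=1 S=0
  → PA=0x21616  (2 entries read)
#1 VA=0x12113AA (r,user):
  [0] read 0x1C idx=9: raw=0x23007 flags P=1 W=1 U=1 S=0
  [1] read 0x23 idx=17: raw=0x25003 flags P=1 W=1 U=0 S=0
  → PROTECTION_VIOLATION  (2 entries read)
#2 VA=0x3415E5F (w,kernel):
  [0] read 0x1C idx=26: raw=0x29007 flags P=1 W=1 U=1 S=0
  [1] read 0x29 idx=21: raw=0x2D007 flags P=1 W=1 U=1 S=0
  → PA=0x2DE5F  (2 entries read)

Entries read for #1: 2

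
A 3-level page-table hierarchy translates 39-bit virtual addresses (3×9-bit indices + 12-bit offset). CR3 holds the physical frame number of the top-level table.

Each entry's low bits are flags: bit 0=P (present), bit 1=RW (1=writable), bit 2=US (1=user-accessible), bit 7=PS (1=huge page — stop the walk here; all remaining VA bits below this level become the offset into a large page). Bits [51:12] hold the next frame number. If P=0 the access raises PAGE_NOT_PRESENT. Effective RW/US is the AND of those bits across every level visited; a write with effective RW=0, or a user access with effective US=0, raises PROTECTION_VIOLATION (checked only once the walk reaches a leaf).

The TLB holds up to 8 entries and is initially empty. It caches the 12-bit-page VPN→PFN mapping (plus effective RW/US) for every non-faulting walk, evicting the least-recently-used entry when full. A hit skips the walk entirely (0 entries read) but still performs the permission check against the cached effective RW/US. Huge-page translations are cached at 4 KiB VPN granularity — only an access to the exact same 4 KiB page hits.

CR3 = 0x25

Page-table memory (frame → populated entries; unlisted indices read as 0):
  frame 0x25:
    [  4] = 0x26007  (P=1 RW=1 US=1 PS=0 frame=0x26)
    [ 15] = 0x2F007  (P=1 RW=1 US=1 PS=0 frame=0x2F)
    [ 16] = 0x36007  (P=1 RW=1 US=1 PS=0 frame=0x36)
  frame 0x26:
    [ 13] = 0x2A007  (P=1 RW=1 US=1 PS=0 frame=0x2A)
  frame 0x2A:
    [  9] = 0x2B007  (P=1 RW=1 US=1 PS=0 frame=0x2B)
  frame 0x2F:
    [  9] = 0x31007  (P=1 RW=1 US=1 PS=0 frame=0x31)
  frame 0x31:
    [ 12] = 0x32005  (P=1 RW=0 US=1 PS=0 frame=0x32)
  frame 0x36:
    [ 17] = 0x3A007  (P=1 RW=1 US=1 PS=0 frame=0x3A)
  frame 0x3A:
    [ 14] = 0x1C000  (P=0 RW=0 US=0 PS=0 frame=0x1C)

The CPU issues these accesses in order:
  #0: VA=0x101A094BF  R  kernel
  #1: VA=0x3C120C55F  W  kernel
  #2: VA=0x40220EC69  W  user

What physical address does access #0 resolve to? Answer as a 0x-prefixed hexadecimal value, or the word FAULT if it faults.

Trace:
#0 VA=0x101A094BF (r,kernel):
  [0] read 0x25 idx=4: raw=0x26007 flags P=1 W=1 U=1 S=0
  [1] read 0x26 idx=13: raw=0x2A007 flags P=1 W=1 U=1 S=0
  [2] read 0x2A idx=9: raw=0x2B007 flags P=1 W=1 U=1 S=0
  ✓ 0x2B4BF  — 3 lookups
#1 VA=0x3C120C55F (w,kernel):
  [0] read 0x25 idx=15: raw=0x2F007 flags P=1 W=1 U=1 S=0
  [1] read 0x2F idx=9: raw=0x31007 flags P=1 W=1 U=1 S=0
  [2] read 0x31 idx=12: raw=0x32005 flags P=1 W=0 U=1 S=0
  → PROTECTION_VIOLATION  (3 entries read)
#2 VA=0x40220EC69 (w,user):
  [0] read 0x25 idx=16: raw=0x36007 flags P=1 W=1 U=1 S=0
  [1] read 0x36 idx=17: raw=0x3A007 flags P=1 W=1 U=1 S=0
  [2] read 0x3A idx=14: raw=0x1C000 flags P=0 W=0 U=0 S=0
  → PAGE_NOT_PRESENT  (3 entries read)

Access #0 PA: 0x2B4BF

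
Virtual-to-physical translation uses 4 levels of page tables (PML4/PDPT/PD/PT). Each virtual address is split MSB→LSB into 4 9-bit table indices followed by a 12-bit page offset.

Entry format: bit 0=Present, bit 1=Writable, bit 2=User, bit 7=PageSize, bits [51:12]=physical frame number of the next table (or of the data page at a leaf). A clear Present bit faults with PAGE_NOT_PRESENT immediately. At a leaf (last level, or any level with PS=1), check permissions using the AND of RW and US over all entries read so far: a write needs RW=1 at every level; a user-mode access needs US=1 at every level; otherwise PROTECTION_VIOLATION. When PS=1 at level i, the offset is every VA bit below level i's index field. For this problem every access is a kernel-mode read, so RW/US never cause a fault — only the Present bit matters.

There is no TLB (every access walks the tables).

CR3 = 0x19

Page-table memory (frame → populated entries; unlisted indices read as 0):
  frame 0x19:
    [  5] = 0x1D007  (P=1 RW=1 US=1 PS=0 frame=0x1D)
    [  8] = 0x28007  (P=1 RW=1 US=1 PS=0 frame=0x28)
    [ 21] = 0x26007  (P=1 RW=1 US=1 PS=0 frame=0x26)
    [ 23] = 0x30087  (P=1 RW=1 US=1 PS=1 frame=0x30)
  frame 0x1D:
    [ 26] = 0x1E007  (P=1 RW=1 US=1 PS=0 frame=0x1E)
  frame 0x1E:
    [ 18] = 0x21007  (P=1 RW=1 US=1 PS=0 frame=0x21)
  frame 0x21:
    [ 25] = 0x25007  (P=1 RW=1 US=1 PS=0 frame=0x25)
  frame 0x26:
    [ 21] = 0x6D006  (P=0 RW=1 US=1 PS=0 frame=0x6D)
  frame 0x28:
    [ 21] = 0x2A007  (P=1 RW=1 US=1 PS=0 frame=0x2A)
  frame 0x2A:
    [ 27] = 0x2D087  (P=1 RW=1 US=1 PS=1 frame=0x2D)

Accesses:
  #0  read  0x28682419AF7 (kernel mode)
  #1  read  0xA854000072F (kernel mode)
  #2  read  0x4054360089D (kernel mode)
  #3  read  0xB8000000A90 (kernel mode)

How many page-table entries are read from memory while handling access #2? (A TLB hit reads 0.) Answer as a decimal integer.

Trace:
#0 VA=0x28682419AF7 (r,kernel):
  lvl0: tbl 0x19, slot 5 ⇒ 0x1D007 (P1/RW1/US1/PS0)
  lvl1: tbl 0x1D, slot 26 ⇒ 0x1E007 (P1/RW1/US1/PS0)
  lvl2: tbl 0x1E, slot 18 ⇒ 0x21007 (P1/RW1/US1/PS0)
  lvl3: tbl 0x21, slot 25 ⇒ 0x25007 (P1/RW1/US1/PS0)
  ✓ 0x25AF7  — 4 lookups
#1 VA=0xA854000072F (r,kernel):
  lvl0: tbl 0x19, slot 21 ⇒ 0x26007 (P1/RW1/US1/PS0)
  lvl1: tbl 0x26, slot 21 ⇒ 0x6D006 (P0/RW1/US1/PS0)
  ⇒ fault: PAGE_NOT_PRESENT  — 2 lookups
#2 VA=0x4054360089D (r,kernel):
  lvl0: tbl 0x19, slot 8 ⇒ 0x28007 (P1/RW1/US1/PS0)
  lvl1: tbl 0x28, slot 21 ⇒ 0x2A007 (P1/RW1/US1/PS0)
  lvl2: tbl 0x2A, slot 27 ⇒ 0x2D087 (P1/RW1/US1/PS1)
  ✓ 0x2D89D (huge @L2)  — 3 lookups
#3 VA=0xB8000000A90 (r,kernel):
  lvl0: tbl 0x19, slot 23 ⇒ 0x30087 (P1/RW1/US1/PS1)
  ✓ 0x30A90 (huge @L0)  — 1 lookups

Entries read for #2: 3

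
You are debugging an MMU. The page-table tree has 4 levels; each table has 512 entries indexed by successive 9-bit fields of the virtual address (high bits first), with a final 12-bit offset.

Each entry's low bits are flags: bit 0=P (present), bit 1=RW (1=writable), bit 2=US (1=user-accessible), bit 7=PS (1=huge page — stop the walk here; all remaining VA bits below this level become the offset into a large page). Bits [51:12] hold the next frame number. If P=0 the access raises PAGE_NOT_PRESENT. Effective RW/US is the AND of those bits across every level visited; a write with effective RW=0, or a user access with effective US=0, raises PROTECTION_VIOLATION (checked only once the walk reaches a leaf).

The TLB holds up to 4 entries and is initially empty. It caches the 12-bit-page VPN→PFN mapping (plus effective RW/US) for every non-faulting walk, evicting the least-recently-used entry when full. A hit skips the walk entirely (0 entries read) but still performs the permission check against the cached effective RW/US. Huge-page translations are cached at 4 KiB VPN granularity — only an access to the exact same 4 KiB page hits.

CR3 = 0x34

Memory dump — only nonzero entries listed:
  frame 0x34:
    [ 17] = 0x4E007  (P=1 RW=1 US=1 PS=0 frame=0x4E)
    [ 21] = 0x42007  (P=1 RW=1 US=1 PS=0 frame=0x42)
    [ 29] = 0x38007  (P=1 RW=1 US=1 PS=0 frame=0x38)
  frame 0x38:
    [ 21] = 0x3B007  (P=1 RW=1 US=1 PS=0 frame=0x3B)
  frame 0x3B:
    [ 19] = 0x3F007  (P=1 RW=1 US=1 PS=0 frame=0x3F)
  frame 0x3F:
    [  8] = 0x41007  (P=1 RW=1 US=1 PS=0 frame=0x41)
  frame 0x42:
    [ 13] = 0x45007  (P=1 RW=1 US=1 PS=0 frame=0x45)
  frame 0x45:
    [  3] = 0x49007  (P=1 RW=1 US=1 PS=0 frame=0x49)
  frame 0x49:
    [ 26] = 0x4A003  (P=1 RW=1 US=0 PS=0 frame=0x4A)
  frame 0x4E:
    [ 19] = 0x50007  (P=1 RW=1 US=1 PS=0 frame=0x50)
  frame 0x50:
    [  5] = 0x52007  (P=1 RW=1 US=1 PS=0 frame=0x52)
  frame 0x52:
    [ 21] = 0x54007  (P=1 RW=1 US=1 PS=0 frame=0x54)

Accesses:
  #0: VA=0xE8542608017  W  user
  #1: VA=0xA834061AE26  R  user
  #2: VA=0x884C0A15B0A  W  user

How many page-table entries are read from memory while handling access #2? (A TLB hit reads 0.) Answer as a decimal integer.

Walk each access:
#0 VA=0xE8542608017 (w,user):
  lvl0: tbl 0x34, slot 29 ⇒ 0x38007 (P1/RW1/US1/PS0)
  lvl1: tbl 0x38, slot 21 ⇒ 0x3B007 (P1/RW1/US1/PS0)
  lvl2: tbl 0x3B, slot 19 ⇒ 0x3F007 (P1/RW1/US1/PS0)
  lvl3: tbl 0x3F, slot 8 ⇒ 0x41007 (P1/RW1/US1/PS0)
  → PA=0x41017  (4 entries read)
#1 VA=0xA834061AE26 (r,user):
  lvl0: tbl 0x34, slot 21 ⇒ 0x42007 (P1/RW1/US1/PS0)
  lvl1: tbl 0x42, slot 13 ⇒ 0x45007 (P1/RW1/US1/PS0)
  lvl2: tbl 0x45, slot 3 ⇒ 0x49007 (P1/RW1/US1/PS0)
  lvl3: tbl 0x49, slot 26 ⇒ 0x4A003 (P1/RW1/US0/PS0)
  → PROTECTION_VIOLATION  (4 entries read)
#2 VA=0x884C0A15B0A (w,user):
  lvl0: tbl 0x34, slot 17 ⇒ 0x4E007 (P1/RW1/US1/PS0)
  lvl1: tbl 0x4E, slot 19 ⇒ 0x50007 (P1/RW1/US1/PS0)
  lvl2: tbl 0x50, slot 5 ⇒ 0x52007 (P1/RW1/US1/PS0)
  lvl3: tbl 0x52, slot 21 ⇒ 0x54007 (P1/RW1/US1/PS0)
  → PA=0x54B0A  (4 entries read)

Entries read for #2: 4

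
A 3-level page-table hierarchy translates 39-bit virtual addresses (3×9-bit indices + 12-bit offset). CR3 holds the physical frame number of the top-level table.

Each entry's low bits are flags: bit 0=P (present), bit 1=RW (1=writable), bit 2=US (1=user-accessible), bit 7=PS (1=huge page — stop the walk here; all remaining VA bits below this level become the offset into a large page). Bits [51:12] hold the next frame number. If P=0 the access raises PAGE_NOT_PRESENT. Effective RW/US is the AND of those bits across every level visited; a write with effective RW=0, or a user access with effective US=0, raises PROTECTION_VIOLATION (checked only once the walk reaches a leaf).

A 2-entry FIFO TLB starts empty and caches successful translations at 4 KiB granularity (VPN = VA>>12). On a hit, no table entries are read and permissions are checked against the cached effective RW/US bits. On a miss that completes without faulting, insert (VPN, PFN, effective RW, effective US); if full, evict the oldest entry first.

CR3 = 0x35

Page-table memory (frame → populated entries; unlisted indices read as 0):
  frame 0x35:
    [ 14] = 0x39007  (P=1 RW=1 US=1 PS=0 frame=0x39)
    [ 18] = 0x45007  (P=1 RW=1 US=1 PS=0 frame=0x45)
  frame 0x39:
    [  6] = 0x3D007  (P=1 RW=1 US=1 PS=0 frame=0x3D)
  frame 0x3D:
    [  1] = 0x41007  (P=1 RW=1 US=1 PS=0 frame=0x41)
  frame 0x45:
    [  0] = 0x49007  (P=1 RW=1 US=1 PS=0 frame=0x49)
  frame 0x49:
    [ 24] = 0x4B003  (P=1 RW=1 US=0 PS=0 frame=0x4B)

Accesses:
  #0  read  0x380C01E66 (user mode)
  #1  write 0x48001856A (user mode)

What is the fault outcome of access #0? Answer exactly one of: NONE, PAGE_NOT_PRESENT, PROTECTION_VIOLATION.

Walk each access:
#0 VA=0x380C01E66 (r,user):
  [0] read 0x35 idx=14: raw=0x39007 flags P=1 W=1 U=1 S=0
  [1] read 0x39 idx=6: raw=0x3D007 flags P=1 W=1 U=1 S=0
  [2] read 0x3D idx=1: raw=0x41007 flags P=1 W=1 U=1 S=0
  ⇒ phys 0x41E66  [3 reads]
#1 VA=0x48001856A (w,user):
  [0] read 0x35 idx=18: raw=0x45007 flags P=1 W=1 U=1 S=0
  [1] read 0x45 idx=0: raw=0x49007 flags P=1 W=1 U=1 S=0
  [2] read 0x49 idx=24: raw=0x4B003 flags P=1 W=1 U=0 S=0
  → PROTECTION_VIOLATION  (3 entries read)

Access #0 fault: NONE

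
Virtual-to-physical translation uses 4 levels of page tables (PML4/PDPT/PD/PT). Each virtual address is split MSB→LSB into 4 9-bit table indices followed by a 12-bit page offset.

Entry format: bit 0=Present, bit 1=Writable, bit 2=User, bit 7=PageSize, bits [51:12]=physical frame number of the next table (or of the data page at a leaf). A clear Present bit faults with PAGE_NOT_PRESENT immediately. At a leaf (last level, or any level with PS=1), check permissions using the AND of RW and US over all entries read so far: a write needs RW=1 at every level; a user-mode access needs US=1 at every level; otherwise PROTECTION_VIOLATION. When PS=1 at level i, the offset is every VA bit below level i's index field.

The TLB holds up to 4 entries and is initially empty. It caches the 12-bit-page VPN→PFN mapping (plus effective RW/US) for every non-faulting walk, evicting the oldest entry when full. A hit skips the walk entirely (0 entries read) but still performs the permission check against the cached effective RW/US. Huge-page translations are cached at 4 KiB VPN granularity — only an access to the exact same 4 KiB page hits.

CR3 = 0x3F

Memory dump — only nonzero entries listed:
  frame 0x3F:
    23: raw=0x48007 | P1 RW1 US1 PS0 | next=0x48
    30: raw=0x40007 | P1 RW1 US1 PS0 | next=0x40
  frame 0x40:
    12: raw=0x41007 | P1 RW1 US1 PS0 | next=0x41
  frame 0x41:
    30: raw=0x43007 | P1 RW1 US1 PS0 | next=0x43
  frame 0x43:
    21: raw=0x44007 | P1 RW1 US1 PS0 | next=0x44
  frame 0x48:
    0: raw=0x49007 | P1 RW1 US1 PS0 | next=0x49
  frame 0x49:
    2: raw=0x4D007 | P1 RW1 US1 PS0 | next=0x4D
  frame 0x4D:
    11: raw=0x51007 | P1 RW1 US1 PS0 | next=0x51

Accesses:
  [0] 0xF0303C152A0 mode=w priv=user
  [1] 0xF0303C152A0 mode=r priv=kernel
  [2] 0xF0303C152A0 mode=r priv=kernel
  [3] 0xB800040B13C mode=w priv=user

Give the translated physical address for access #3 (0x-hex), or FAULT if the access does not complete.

Trace:
#0 VA=0xF0303C152A0 (w,user):
  lvl0: tbl 0x3F, slot 30 ⇒ 0x40007 (P1/RW1/US1/PS0)
  lvl1: tbl 0x40, slot 12 ⇒ 0x41007 (P1/RW1/US1/PS0)
  lvl2: tbl 0x41, slot 30 ⇒ 0x43007 (P1/RW1/US1/PS0)
  lvl3: tbl 0x43, slot 21 ⇒ 0x44007 (P1/RW1/US1/PS0)
  ⇒ phys 0x442A0  [4 reads]
#1 VA=0xF0303C152A0 (r,kernel):
  TLB hit vpn=0xF0303C15 → PA=0x442A0
#2 VA=0xF0303C152A0 (r,kernel):
  TLB hit vpn=0xF0303C15 → PA=0x442A0
#3 VA=0xB800040B13C (w,user):
  lvl0: tbl 0x3F, slot 23 ⇒ 0x48007 (P1/RW1/US1/PS0)
  lvl1: tbl 0x48, slot 0 ⇒ 0x49007 (P1/RW1/US1/PS0)
  lvl2: tbl 0x49, slot 2 ⇒ 0x4D007 (P1/RW1/US1/PS0)
  lvl3: tbl 0x4D, slot 11 ⇒ 0x51007 (P1/RW1/US1/PS0)
  ⇒ phys 0x5113C  [4 reads]

Access #3 PA: 0x5113C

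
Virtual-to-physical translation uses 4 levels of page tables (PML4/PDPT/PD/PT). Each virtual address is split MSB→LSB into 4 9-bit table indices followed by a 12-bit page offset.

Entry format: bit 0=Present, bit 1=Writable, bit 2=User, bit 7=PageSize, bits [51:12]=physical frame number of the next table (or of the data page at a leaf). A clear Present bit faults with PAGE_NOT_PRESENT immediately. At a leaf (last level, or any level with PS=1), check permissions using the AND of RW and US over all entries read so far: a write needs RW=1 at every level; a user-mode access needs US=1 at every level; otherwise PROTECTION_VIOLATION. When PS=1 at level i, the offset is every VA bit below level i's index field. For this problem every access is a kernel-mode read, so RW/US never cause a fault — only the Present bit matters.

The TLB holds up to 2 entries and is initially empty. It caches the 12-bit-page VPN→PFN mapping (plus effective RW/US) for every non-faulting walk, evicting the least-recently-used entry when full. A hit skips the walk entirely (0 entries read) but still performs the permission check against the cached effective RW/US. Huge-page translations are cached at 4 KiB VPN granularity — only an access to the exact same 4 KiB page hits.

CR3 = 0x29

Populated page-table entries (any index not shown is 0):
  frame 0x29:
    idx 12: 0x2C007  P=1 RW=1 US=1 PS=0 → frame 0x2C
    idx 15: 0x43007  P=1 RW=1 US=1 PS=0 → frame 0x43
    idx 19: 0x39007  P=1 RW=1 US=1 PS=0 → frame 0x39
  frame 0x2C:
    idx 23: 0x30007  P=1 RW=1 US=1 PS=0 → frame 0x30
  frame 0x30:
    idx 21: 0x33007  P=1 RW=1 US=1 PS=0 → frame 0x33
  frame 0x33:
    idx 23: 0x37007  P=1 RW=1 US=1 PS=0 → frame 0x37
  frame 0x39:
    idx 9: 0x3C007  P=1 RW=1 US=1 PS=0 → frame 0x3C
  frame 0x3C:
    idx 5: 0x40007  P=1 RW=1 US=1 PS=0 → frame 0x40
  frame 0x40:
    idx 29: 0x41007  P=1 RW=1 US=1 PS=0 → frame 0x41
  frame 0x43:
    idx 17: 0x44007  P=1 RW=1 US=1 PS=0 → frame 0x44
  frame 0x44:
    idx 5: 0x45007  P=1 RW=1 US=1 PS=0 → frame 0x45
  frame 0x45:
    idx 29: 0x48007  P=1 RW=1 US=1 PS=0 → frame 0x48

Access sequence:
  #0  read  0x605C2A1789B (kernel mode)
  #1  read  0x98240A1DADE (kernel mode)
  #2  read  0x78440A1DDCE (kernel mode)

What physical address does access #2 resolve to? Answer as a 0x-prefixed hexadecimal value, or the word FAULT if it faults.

Per-access translation:
#0 VA=0x605C2A1789B (r,kernel):
  [0] read 0x29 idx=12: raw=0x2C007 flags P=1 W=1 U=1 S=0
  [1] read 0x2C idx=23: raw=0x30007 flags P=1 W=1 U=1 S=0
  [2] read 0x30 idx=21: raw=0x33007 flags P=1 W=1 U=1 S=0
  [3] read 0x33 idx=23: raw=0x37007 flags P=1 W=1 U=1 S=0
  ⇒ phys 0x3789B  [4 reads]
#1 VA=0x98240A1DADE (r,kernel):
  [0] read 0x29 idx=19: raw=0x39007 flags P=1 W=1 U=1 S=0
  [1] read 0x39 idx=9: raw=0x3C007 flags P=1 W=1 U=1 S=0
  [2] read 0x3C idx=5: raw=0x40007 flags P=1 W=1 U=1 S=0
  [3] read 0x40 idx=29: raw=0x41007 flags P=1 W=1 U=1 S=0
  ⇒ phys 0x41ADE  [4 reads]
#2 VA=0x78440A1DDCE (r,kernel):
  [0] read 0x29 idx=15: raw=0x43007 flags P=1 W=1 U=1 S=0
  [1] read 0x43 idx=17: raw=0x44007 flags P=1 W=1 U=1 S=0
  [2] read 0x44 idx=5: raw=0x45007 flags P=1 W=1 U=1 S=0
  [3] read 0x45 idx=29: raw=0x48007 flags P=1 W=1 U=1 S=0
  ⇒ phys 0x48DCE  [4 reads]

Access #2 PA: 0x48DCE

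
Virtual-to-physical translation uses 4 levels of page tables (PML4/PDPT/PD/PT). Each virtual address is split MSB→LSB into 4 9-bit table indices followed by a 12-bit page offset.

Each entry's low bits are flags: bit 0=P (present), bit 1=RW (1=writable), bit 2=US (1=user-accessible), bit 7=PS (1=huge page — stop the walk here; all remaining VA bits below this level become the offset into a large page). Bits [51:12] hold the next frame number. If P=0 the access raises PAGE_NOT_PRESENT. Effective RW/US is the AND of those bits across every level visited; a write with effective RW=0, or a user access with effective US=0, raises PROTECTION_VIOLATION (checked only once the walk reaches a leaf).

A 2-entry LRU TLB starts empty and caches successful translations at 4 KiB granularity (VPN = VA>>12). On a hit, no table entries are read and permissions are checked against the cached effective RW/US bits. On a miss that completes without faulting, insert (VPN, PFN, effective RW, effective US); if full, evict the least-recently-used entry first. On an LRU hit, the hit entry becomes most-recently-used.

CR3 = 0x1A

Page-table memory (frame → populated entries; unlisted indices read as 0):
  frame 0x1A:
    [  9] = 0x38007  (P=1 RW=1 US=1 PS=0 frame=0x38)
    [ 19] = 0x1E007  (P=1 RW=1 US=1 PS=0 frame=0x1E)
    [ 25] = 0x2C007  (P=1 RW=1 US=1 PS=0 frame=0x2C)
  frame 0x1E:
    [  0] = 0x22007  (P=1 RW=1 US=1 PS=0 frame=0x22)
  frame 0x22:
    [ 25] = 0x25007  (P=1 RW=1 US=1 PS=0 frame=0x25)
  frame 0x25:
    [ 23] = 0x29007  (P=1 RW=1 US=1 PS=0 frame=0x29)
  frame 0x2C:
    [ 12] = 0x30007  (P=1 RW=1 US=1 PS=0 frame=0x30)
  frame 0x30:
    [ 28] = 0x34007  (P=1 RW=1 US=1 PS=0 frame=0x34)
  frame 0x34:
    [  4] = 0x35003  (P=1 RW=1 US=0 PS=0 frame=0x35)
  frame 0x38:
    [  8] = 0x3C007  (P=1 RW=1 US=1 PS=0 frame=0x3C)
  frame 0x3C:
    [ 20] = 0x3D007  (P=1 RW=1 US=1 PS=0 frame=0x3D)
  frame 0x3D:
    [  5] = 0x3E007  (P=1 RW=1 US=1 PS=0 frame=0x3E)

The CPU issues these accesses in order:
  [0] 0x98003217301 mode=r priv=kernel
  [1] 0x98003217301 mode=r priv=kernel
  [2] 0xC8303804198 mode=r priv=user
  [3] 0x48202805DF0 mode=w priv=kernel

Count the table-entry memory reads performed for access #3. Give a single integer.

Walk each access:
#0 VA=0x98003217301 (r,kernel):
  lvl0: tbl 0x1A, slot 19 ⇒ 0x1E007 (P1/RW1/US1/PS0)
  lvl1: tbl 0x1E, slot 0 ⇒ 0x22007 (P1/RW1/US1/PS0)
  lvl2: tbl 0x22, slot 25 ⇒ 0x25007 (P1/RW1/US1/PS0)
  lvl3: tbl 0x25, slot 23 ⇒ 0x29007 (P1/RW1/US1/PS0)
  ✓ 0x29301  — 4 lookups
#1 VA=0x98003217301 (r,kernel):
  TLB hit vpn=0x98003217 → PA=0x29301
#2 VA=0xC8303804198 (r,user):
  lvl0: tbl 0x1A, slot 25 ⇒ 0x2C007 (P1/RW1/US1/PS0)
  lvl1: tbl 0x2C, slot 12 ⇒ 0x30007 (P1/RW1/US1/PS0)
  lvl2: tbl 0x30, slot 28 ⇒ 0x34007 (P1/RW1/US1/PS0)
  lvl3: tbl 0x34, slot 4 ⇒ 0x35003 (P1/RW1/US0/PS0)
  → PROTECTION_VIOLATION  (4 entries read)
#3 VA=0x48202805DF0 (w,kernel):
  lvl0: tbl 0x1A, slot 9 ⇒ 0x38007 (P1/RW1/US1/PS0)
  lvl1: tbl 0x38, slot 8 ⇒ 0x3C007 (P1/RW1/US1/PS0)
  lvl2: tbl 0x3C, slot 20 ⇒ 0x3D007 (P1/RW1/US1/PS0)
  lvl3: tbl 0x3D, slot 5 ⇒ 0x3E007 (P1/RW1/US1/PS0)
  ✓ 0x3EDF0  — 4 lookups

Entries read for #3: 4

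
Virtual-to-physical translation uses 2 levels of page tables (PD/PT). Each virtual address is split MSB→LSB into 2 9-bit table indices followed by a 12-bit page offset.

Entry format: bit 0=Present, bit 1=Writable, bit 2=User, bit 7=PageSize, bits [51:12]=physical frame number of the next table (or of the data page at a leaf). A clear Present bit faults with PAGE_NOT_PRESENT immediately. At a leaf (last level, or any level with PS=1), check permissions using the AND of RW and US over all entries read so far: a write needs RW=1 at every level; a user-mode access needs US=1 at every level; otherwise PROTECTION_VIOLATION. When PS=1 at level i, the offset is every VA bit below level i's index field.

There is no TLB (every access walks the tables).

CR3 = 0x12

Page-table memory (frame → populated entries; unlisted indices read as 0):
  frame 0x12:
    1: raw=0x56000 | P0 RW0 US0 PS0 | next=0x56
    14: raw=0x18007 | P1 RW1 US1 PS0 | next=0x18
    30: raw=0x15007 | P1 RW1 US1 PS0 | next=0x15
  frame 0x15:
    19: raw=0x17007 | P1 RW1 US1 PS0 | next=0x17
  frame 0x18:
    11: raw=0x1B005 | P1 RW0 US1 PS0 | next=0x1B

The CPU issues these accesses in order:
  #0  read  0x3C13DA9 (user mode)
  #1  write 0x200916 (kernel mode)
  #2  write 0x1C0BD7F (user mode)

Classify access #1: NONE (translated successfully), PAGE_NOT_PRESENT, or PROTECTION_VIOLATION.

Walk each access:
#0 VA=0x3C13DA9 (r,user):
  L0 @0x12[30] → 0x15007  P=1,RW=1,US=1,PS=0
  L1 @0x15[19] → 0x17007  P=1,RW=1,US=1,PS=0
  ⇒ phys 0x17DA9  [2 reads]
#1 VA=0x200916 (w,kernel):
  L0 @0x12[1] → 0x56000  P=0,RW=0,US=0,PS=0
  → PAGE_NOT_PRESENT  (1 entries read)
#2 VA=0x1C0BD7F (w,user):
  L0 @0x12[14] → 0x18007  P=1,RW=1,US=1,PS=0
  L1 @0x18[11] → 0x1B005  P=1,RW=0,US=1,PS=0
  → PROTECTION_VIOLATION  (2 entries read)

Access #1 fault: PAGE_NOT_PRESENT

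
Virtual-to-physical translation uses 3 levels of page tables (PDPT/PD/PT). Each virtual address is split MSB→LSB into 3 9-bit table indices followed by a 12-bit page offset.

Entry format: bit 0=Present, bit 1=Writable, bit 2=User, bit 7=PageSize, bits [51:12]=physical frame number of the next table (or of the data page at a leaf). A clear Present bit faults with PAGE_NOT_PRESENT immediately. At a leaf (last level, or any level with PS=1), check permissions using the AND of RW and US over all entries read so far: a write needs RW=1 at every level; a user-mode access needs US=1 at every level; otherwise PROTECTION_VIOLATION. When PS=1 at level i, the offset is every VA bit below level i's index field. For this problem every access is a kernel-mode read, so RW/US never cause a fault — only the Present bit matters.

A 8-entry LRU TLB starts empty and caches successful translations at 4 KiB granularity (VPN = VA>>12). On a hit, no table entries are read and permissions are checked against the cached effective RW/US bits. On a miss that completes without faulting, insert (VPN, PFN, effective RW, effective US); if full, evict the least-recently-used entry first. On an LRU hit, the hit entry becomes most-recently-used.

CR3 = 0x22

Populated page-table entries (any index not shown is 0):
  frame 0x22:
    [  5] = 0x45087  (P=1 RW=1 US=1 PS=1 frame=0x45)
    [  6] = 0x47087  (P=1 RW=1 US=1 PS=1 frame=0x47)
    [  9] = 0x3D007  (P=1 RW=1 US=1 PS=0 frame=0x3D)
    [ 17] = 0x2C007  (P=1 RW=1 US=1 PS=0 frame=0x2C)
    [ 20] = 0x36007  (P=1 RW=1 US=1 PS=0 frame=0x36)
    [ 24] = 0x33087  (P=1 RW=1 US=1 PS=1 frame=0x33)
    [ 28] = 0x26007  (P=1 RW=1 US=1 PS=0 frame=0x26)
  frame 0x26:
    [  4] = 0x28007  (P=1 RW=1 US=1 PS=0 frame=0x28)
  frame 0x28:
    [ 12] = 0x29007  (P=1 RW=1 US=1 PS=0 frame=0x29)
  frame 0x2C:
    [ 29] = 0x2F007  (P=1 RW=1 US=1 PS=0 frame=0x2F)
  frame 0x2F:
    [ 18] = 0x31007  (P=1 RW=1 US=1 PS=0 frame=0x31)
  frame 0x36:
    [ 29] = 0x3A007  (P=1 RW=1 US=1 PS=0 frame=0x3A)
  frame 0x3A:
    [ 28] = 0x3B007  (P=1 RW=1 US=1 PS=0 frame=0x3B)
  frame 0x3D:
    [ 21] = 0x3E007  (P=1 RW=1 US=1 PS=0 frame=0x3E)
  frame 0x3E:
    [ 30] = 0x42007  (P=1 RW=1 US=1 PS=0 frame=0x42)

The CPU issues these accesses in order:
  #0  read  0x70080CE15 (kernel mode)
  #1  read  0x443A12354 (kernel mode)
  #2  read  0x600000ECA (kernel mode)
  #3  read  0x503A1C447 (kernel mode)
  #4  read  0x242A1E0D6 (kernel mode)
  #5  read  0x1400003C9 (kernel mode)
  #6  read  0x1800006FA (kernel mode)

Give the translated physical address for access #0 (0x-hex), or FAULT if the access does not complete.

Trace:
#0 VA=0x70080CE15 (r,kernel):
  [0] read 0x22 idx=28: raw=0x26007 flags P=1 W=1 U=1 S=0
  [1] read 0x26 idx=4: raw=0x28007 flags P=1 W=1 U=1 S=0
  [2] read 0x28 idx=12: raw=0x29007 flags P=1 W=1 U=1 S=0
  ⇒ phys 0x29E15  [3 reads]
#1 VA=0x443A12354 (r,kernel):
  [0] read 0x22 idx=17: raw=0x2C007 flags P=1 W=1 U=1 S=0
  [1] read 0x2C idx=29: raw=0x2F007 flags P=1 W=1 U=1 S=0
  [2] read 0x2F idx=18: raw=0x31007 flags P=1 W=1 U=1 S=0
  ⇒ phys 0x31354  [3 reads]
#2 VA=0x600000ECA (r,kernel):
  [0] read 0x22 idx=24: raw=0x33087 flags P=1 W=1 U=1 S=1
  ⇒ phys 0x33ECA (huge @L0)  [1 reads]
#3 VA=0x503A1C447 (r,kernel):
  [0] read 0x22 idx=20: raw=0x36007 flags P=1 W=1 U=1 S=0
  [1] read 0x36 idx=29: raw=0x3A007 flags P=1 W=1 U=1 S=0
  [2] read 0x3A idx=28: raw=0x3B007 flags P=1 W=1 U=1 S=0
  ⇒ phys 0x3B447  [3 reads]
#4 VA=0x242A1E0D6 (r,kernel):
  [0] read 0x22 idx=9: raw=0x3D007 flags P=1 W=1 U=1 S=0
  [1] read 0x3D idx=21: raw=0x3E007 flags P=1 W=1 U=1 S=0
  [2] read 0x3E idx=30: raw=0x42007 flags P=1 W=1 U=1 S=0
  ⇒ phys 0x420D6  [3 reads]
#5 VA=0x1400003C9 (r,kernel):
  [0] read 0x22 idx=5: raw=0x45087 flags P=1 W=1 U=1 S=1
  ⇒ phys 0x453C9 (huge @L0)  [1 reads]
#6 VA=0x1800006FA (r,kernel):
  [0] read 0x22 idx=6: raw=0x47087 flags P=1 W=1 U=1 S=1
  ⇒ phys 0x476FA (huge @L0)  [1 reads]

Access #0 PA: 0x29E15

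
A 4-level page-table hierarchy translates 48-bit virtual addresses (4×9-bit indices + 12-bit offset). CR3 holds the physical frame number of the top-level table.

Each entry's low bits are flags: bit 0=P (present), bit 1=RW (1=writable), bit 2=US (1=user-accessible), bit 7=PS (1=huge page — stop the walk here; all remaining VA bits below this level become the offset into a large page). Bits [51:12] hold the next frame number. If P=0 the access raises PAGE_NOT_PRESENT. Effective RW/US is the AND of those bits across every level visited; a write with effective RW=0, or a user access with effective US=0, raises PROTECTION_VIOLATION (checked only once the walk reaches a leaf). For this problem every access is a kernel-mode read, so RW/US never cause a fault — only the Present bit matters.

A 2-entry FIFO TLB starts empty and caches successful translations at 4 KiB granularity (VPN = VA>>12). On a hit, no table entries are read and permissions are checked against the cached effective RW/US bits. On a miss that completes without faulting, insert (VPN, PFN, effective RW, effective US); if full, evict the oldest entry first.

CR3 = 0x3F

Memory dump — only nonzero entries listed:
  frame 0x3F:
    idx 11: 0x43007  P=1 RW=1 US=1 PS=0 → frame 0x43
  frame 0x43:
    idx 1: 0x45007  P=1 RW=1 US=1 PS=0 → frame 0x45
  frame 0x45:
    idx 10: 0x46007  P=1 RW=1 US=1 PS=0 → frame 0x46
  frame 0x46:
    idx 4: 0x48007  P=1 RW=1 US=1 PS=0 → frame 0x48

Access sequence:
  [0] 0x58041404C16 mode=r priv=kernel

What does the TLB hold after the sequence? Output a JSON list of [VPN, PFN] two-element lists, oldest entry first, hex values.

Trace:
#0 VA=0x58041404C16 (r,kernel):
  lvl0: tbl 0x3F, slot 11 ⇒ 0x43007 (P1/RW1/US1/PS0)
  lvl1: tbl 0x43, slot 1 ⇒ 0x45007 (P1/RW1/US1/PS0)
  lvl2: tbl 0x45, slot 10 ⇒ 0x46007 (P1/RW1/US1/PS0)
  lvl3: tbl 0x46, slot 4 ⇒ 0x48007 (P1/RW1/US1/PS0)
  ⇒ phys 0x48C16  [4 reads]

TLB: [["0x58041404", "0x48"]]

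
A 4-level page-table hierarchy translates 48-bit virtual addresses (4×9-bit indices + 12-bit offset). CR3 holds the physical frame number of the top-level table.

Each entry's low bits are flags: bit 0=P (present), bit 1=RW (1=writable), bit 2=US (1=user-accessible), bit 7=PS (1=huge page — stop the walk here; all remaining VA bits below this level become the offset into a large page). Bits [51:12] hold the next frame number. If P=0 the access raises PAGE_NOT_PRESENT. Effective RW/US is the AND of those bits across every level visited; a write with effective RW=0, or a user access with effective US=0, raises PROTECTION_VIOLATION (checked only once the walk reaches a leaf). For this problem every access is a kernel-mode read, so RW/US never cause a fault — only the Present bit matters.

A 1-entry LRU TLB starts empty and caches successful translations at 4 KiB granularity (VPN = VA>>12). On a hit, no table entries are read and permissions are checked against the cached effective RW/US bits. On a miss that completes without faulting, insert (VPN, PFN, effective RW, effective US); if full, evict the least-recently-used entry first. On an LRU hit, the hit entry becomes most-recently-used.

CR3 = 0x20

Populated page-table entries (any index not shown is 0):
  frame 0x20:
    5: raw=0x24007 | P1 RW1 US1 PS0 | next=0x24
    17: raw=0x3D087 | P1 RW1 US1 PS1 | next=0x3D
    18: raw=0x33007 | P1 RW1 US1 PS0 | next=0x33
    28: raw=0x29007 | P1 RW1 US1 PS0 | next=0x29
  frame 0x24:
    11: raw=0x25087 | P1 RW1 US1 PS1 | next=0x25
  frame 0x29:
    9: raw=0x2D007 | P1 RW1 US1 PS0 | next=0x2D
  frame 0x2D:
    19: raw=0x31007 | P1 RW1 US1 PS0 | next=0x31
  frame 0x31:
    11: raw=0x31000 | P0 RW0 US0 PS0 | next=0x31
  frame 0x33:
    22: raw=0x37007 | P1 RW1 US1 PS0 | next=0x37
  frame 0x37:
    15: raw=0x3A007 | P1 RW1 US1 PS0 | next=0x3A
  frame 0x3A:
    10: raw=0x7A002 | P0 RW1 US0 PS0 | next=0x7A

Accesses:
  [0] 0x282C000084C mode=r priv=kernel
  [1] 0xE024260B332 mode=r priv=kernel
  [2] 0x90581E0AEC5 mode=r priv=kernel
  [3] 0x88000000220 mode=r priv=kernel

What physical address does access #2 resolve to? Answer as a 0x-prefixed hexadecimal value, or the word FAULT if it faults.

Trace:
#0 VA=0x282C000084C (r,kernel):
  [0] read 0x20 idx=5: raw=0x24007 flags P=1 W=1 U=1 S=0
  [1] read 0x24 idx=11: raw=0x25087 flags P=1 W=1 U=1 S=1
  ⇒ phys 0x2584C (huge @L1)  [2 reads]
#1 VA=0xE024260B332 (r,kernel):
  [0] read 0x20 idx=28: raw=0x29007 flags P=1 W=1 U=1 S=0
  [1] read 0x29 idx=9: raw=0x2D007 flags P=1 W=1 U=1 S=0
  [2] read 0x2D idx=19: raw=0x31007 flags P=1 W=1 U=1 S=0
  [3] read 0x31 idx=11: raw=0x31000 flags P=0 W=0 U=0 S=0
  ✗ PAGE_NOT_PRESENT  [4 reads]
#2 VA=0x90581E0AEC5 (r,kernel):
  [0] read 0x20 idx=18: raw=0x33007 flags P=1 W=1 U=1 S=0
  [1] read 0x33 idx=22: raw=0x37007 flags P=1 W=1 U=1 S=0
  [2] read 0x37 idx=15: raw=0x3A007 flags P=1 W=1 U=1 S=0
  [3] read 0x3A idx=10: raw=0x7A002 flags P=0 W=1 U=0 S=0
  ✗ PAGE_NOT_PRESENT  [4 reads]
#3 VA=0x88000000220 (r,kernel):
  [0] read 0x20 idx=17: raw=0x3D087 flags P=1 W=1 U=1 S=1
  ⇒ phys 0x3D220 (huge @L0)  [1 reads]

Access #2 PA: FAULT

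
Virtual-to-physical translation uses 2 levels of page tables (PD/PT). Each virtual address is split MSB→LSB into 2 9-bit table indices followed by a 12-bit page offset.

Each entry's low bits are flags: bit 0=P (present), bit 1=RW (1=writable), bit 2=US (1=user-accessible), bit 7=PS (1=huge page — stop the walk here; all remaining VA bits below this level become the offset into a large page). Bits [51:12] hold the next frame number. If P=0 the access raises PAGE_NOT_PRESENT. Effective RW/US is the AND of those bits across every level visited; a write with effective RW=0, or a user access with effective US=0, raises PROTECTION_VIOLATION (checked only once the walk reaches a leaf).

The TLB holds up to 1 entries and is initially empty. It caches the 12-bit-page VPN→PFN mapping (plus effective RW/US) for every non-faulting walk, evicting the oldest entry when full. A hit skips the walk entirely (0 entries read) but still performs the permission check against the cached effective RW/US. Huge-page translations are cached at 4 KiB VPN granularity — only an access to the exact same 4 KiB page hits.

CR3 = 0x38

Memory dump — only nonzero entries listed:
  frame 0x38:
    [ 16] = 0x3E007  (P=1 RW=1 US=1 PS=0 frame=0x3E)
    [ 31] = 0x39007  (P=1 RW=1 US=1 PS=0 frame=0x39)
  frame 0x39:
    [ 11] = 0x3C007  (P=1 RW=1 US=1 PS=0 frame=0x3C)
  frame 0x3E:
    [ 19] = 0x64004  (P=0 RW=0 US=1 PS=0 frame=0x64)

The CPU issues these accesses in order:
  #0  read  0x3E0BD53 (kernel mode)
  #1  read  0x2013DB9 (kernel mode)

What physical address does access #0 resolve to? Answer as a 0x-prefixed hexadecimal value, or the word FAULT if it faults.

Per-access translation:
#0 VA=0x3E0BD53 (r,kernel):
  L0: frame=0x38 idx=31 entry=0x39007 [P=1 RW=1 US=1 PS=0]
  L1: frame=0x39 idx=11 entry=0x3C007 [P=1 RW=1 US=1 PS=0]
  → PA=0x3CD53  (2 entries read)
#1 VA=0x2013DB9 (r,kernel):
  L0: frame=0x38 idx=16 entry=0x3E007 [P=1 RW=1 US=1 PS=0]
  L1: frame=0x3E idx=19 entry=0x64004 [P=0 RW=0 US=1 PS=0]
  ⇒ fault: PAGE_NOT_PRESENT  — 2 lookups

Access #0 PA: 0x3CD53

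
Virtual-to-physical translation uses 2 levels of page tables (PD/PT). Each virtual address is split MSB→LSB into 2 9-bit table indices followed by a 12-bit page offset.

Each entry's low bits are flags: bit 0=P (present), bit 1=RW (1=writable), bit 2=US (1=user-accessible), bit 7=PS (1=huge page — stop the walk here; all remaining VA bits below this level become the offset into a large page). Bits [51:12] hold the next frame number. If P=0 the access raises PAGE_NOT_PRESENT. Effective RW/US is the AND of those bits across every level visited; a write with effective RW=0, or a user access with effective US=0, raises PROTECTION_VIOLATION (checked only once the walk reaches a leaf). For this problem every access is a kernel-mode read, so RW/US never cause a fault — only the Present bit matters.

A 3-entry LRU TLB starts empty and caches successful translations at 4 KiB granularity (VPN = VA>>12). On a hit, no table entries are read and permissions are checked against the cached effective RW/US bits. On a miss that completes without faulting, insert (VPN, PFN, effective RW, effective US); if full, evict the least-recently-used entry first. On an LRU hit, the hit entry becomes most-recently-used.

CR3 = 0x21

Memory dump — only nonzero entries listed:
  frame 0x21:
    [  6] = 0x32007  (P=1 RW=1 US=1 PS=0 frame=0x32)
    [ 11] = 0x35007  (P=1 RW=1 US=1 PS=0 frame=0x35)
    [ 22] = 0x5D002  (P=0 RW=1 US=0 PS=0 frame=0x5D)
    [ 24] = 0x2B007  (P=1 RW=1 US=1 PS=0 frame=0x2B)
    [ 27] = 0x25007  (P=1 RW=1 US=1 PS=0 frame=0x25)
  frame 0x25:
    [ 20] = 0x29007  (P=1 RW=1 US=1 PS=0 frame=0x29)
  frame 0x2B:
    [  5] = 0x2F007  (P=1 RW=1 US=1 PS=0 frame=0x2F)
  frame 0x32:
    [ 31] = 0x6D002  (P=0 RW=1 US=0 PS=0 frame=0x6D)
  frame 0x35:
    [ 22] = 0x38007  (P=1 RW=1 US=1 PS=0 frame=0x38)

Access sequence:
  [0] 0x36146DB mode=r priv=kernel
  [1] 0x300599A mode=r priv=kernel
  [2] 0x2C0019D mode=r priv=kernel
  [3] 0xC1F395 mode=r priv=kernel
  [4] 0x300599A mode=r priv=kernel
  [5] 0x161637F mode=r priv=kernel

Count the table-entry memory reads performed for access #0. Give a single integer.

Walk each access:
#0 VA=0x36146DB (r,kernel):
  L0: frame=0x21 idx=27 entry=0x25007 [P=1 RW=1 US=1 PS=0]
  L1: frame=0x25 idx=20 entry=0x29007 [P=1 RW=1 US=1 PS=0]
  ✓ 0x296DB  — 2 lookups
#1 VA=0x300599A (r,kernel):
  L0: frame=0x21 idx=24 entry=0x2B007 [P=1 RW=1 US=1 PS=0]
  L1: frame=0x2B idx=5 entry=0x2F007 [P=1 RW=1 US=1 PS=0]
  ✓ 0x2F99A  — 2 lookups
#2 VA=0x2C0019D (r,kernel):
  L0: frame=0x21 idx=22 entry=0x5D002 [P=0 RW=1 US=0 PS=0]
  ⇒ fault: PAGE_NOT_PRESENT  — 1 lookups
#3 VA=0xC1F395 (r,kernel):
  L0: frame=0x21 idx=6 entry=0x32007 [P=1 RW=1 US=1 PS=0]
  L1: frame=0x32 idx=31 entry=0x6D002 [P=0 RW=1 US=0 PS=0]
  ⇒ fault: PAGE_NOT_PRESENT  — 2 lookups
#4 VA=0x300599A (r,kernel):
  TLB hit vpn=0x3005 → PA=0x2F99A
#5 VA=0x161637F (r,kernel):
  L0: frame=0x21 idx=11 entry=0x35007 [P=1 RW=1 US=1 PS=0]
  L1: frame=0x35 idx=22 entry=0x38007 [P=1 RW=1 US=1 PS=0]
  ✓ 0x3837F  — 2 lookups

Entries read for #0: 2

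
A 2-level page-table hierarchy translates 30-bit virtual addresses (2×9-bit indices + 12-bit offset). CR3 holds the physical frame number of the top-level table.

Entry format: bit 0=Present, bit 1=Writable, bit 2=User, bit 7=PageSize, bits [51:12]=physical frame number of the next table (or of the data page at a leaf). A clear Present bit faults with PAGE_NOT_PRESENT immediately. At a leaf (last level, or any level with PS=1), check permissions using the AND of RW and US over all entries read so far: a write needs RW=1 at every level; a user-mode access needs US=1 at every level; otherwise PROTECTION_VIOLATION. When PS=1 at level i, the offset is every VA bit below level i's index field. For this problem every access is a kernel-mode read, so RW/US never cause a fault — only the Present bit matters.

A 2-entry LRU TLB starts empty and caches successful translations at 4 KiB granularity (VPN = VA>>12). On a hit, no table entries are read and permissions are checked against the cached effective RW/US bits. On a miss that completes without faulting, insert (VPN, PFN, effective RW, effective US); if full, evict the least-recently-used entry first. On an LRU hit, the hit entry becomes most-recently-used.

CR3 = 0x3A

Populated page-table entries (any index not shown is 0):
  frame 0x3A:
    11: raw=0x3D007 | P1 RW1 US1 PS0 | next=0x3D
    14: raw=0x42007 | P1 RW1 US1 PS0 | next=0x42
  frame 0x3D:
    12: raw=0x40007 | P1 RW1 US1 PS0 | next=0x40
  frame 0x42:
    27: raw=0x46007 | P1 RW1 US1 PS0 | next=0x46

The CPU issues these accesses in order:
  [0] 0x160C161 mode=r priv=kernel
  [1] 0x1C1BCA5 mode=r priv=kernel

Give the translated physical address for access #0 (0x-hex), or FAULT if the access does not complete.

Trace:
#0 VA=0x160C161 (r,kernel):
  [0] read 0x3A idx=11: raw=0x3D007 flags P=1 W=1 U=1 S=0
  [1] read 0x3D idx=12: raw=0x40007 flags P=1 W=1 U=1 S=0
  ⇒ phys 0x40161  [2 reads]
#1 VA=0x1C1BCA5 (r,kernel):
  [0] read 0x3A idx=14: raw=0x42007 flags P=1 W=1 U=1 S=0
  [1] read 0x42 idx=27: raw=0x46007 flags P=1 W=1 U=1 S=0
  ⇒ phys 0x46CA5  [2 reads]

Access #0 PA: 0x40161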